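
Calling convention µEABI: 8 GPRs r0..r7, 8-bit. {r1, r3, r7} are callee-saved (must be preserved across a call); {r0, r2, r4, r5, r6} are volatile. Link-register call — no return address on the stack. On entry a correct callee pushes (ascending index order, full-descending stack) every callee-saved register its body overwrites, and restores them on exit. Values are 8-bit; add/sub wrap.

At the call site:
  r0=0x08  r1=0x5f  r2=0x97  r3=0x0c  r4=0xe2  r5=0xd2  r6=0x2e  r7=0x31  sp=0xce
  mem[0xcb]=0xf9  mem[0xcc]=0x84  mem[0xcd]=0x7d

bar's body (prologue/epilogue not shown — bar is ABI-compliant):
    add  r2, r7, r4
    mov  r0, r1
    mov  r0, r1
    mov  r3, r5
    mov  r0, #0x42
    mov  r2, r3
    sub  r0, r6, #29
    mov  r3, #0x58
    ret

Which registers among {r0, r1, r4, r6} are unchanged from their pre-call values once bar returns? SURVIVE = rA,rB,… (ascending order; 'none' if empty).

SURVIVE = r1,r4,r6

prologue: push r3 → mem[0xcd]=0x0c, sp=0xcd
body[0] add  r2, r7, r4 → r2=0x13
body[1] mov  r0, r1 → r0=0x5f
body[2] mov  r0, r1 → r0=0x5f
body[3] mov  r3, r5 → r3=0xd2
body[4] mov  r0, #0x42 → r0=0x42
body[5] mov  r2, r3 → r2=0xd2
body[6] sub  r0, r6, #29 → r0=0x11
body[7] mov  r3, #0x58 → r3=0x58
epilogue: pop r3=0x0c, sp=0xce
r0: caller-saved, written=True
r1: callee-saved, written=False
r4: caller-saved, written=False
r6: caller-saved, written=False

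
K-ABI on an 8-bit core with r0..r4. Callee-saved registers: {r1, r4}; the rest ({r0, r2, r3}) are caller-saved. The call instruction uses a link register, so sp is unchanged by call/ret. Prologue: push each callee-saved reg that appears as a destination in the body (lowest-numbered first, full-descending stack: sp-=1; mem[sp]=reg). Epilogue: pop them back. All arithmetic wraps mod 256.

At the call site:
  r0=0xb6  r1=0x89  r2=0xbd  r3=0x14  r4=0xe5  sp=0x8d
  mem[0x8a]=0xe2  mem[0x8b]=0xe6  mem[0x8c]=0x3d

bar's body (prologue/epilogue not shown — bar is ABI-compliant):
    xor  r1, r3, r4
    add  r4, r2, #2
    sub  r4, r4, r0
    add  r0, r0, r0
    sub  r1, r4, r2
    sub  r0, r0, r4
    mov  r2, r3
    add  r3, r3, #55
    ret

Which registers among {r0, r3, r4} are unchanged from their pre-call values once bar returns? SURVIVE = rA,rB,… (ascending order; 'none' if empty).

prologue: push r1 -> mem[0x8c]=0x89, sp=0x8c
prologue: push r4 -> mem[0x8b]=0xe5, sp=0x8b
body[0] xor  r1, r3, r4 -> r1=0xf1
body[1] add  r4, r2, #2 -> r4=0xbf
body[2] sub  r4, r4, r0 -> r4=0x09
body[3] add  r0, r0, r0 -> r0=0x6c
body[4] sub  r1, r4, r2 -> r1=0x4c
body[5] sub  r0, r0, r4 -> r0=0x63
body[6] mov  r2, r3 -> r2=0x14
body[7] add  r3, r3, #55 -> r3=0x4b
epilogue: pop r4=0xe5, sp=0x8c
epilogue: pop r1=0x89, sp=0x8d
r0: caller-saved, written=True
r3: caller-saved, written=True
r4: callee-saved, written=True

SURVIVE = r4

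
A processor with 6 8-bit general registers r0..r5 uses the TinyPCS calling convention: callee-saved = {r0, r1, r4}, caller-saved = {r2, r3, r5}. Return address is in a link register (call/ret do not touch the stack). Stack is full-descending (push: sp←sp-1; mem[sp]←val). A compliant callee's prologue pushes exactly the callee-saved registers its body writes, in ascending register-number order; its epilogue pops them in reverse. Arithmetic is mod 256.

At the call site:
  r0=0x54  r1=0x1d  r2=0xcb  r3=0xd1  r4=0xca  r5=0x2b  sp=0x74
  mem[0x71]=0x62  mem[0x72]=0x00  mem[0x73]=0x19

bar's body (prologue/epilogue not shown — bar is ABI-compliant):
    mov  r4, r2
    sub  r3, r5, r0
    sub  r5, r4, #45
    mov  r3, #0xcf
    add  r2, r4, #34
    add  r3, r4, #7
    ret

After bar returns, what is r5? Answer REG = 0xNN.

REG = 0x9e

prologue: push r4 → mem[0x73]=0xca, sp=0x73
body[0] mov  r4, r2 → r4=0xcb
body[1] sub  r3, r5, r0 → r3=0xd7
body[2] sub  r5, r4, #45 → r5=0x9e
body[3] mov  r3, #0xcf → r3=0xcf
body[4] add  r2, r4, #34 → r2=0xed
body[5] add  r3, r4, #7 → r3=0xd2
epilogue: pop r4=0xca, sp=0x74
r5 is caller-saved → body value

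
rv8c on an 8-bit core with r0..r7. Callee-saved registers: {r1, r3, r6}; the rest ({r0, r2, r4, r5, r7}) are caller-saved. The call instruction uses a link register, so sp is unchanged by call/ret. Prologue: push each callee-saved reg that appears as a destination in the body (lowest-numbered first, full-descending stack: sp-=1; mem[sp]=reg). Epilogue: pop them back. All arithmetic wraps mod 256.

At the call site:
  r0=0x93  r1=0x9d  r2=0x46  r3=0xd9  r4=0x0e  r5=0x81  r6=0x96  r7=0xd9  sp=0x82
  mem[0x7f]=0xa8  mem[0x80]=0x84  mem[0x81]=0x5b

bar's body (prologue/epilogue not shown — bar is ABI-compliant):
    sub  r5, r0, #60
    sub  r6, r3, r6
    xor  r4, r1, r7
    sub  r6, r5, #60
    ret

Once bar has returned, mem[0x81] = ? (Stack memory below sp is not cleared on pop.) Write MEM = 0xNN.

prologue: push r6 → mem[0x81]=0x96, sp=0x81
body[0] sub  r5, r0, #60 → r5=0x57
body[1] sub  r6, r3, r6 → r6=0x43
body[2] xor  r4, r1, r7 → r4=0x44
body[3] sub  r6, r5, #60 → r6=0x1b
epilogue: pop r6=0x96, sp=0x82
prologue pushed ['r6'] at ['0x81']

MEM = 0x96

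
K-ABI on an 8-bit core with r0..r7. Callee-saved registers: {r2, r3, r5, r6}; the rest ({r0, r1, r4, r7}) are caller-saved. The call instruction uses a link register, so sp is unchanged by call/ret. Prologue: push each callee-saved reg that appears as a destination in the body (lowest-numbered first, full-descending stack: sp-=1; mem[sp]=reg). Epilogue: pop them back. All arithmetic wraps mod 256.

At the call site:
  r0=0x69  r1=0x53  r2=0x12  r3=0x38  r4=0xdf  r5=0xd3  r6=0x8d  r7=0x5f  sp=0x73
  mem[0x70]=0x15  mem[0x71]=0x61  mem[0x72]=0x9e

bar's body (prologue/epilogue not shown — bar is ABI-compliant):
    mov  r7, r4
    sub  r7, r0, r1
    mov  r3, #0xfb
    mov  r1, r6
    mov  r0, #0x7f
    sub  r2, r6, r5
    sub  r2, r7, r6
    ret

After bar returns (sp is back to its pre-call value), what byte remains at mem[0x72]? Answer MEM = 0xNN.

prologue: push r2 -> mem[0x72]=0x12, sp=0x72
prologue: push r3 -> mem[0x71]=0x38, sp=0x71
body[0] mov  r7, r4 -> r7=0xdf
body[1] sub  r7, r0, r1 -> r7=0x16
body[2] mov  r3, #0xfb -> r3=0xfb
body[3] mov  r1, r6 -> r1=0x8d
body[4] mov  r0, #0x7f -> r0=0x7f
body[5] sub  r2, r6, r5 -> r2=0xba
body[6] sub  r2, r7, r6 -> r2=0x89
epilogue: pop r3=0x38, sp=0x72
epilogue: pop r2=0x12, sp=0x73
prologue pushed ['r2', 'r3'] at ['0x72', '0x71']

MEM = 0x12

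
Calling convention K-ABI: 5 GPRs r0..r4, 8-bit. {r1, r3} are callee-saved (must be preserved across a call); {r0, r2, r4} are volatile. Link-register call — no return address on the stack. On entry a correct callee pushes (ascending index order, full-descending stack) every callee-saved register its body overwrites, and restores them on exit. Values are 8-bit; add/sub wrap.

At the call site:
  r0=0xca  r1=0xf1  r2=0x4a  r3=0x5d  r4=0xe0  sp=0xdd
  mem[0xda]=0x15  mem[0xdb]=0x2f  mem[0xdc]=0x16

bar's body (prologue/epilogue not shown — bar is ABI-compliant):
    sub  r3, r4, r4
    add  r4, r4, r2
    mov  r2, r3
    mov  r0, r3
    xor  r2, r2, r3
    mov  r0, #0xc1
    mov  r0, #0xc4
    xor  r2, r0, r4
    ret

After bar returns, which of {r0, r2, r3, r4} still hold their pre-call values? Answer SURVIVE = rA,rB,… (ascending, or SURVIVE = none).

SURVIVE = r3

prologue: push r3 -> mem[0xdc]=0x5d, sp=0xdc
body[0] sub  r3, r4, r4 -> r3=0x00
body[1] add  r4, r4, r2 -> r4=0x2a
body[2] mov  r2, r3 -> r2=0x00
body[3] mov  r0, r3 -> r0=0x00
body[4] xor  r2, r2, r3 -> r2=0x00
body[5] mov  r0, #0xc1 -> r0=0xc1
body[6] mov  r0, #0xc4 -> r0=0xc4
body[7] xor  r2, r0, r4 -> r2=0xee
epilogue: pop r3=0x5d, sp=0xdd
r0: caller-saved, written=True
r2: caller-saved, written=True
r3: callee-saved, written=True
r4: caller-saved, written=True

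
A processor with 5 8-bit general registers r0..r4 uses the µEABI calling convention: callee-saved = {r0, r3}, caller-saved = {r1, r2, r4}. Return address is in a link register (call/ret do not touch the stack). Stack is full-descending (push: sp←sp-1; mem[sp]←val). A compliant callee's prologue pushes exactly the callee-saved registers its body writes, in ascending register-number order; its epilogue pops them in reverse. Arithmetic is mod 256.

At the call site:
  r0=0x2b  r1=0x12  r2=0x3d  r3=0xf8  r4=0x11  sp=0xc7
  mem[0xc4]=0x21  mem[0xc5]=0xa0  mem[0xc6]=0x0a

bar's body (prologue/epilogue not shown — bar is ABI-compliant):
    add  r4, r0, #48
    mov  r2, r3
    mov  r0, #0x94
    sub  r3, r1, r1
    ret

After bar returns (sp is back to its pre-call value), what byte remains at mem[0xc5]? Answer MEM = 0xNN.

MEM = 0xf8

prologue: push r0 → mem[0xc6]=0x2b, sp=0xc6
prologue: push r3 → mem[0xc5]=0xf8, sp=0xc5
body[0] add  r4, r0, #48 → r4=0x5b
body[1] mov  r2, r3 → r2=0xf8
body[2] mov  r0, #0x94 → r0=0x94
body[3] sub  r3, r1, r1 → r3=0x00
epilogue: pop r3=0xf8, sp=0xc6
epilogue: pop r0=0x2b, sp=0xc7
prologue pushed ['r0', 'r3'] at ['0xc6', '0xc5']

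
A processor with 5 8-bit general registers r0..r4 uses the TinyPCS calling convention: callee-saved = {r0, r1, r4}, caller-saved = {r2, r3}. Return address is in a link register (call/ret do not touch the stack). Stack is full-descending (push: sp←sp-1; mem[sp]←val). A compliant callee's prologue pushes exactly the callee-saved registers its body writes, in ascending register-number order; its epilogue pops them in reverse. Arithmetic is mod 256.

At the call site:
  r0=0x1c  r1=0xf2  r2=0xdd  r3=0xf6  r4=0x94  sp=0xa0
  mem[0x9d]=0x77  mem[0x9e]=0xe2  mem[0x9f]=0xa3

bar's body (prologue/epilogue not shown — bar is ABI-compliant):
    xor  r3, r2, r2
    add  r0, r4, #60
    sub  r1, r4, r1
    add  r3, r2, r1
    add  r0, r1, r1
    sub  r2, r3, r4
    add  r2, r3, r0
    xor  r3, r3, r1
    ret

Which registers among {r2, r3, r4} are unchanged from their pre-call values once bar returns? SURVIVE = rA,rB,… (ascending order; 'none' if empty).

prologue: push r0 → mem[0x9f]=0x1c, sp=0x9f
prologue: push r1 → mem[0x9e]=0xf2, sp=0x9e
body[0] xor  r3, r2, r2 → r3=0x00
body[1] add  r0, r4, #60 → r0=0xd0
body[2] sub  r1, r4, r1 → r1=0xa2
body[3] add  r3, r2, r1 → r3=0x7f
body[4] add  r0, r1, r1 → r0=0x44
body[5] sub  r2, r3, r4 → r2=0xeb
body[6] add  r2, r3, r0 → r2=0xc3
body[7] xor  r3, r3, r1 → r3=0xdd
epilogue: pop r1=0xf2, sp=0x9f
epilogue: pop r0=0x1c, sp=0xa0
r2: caller-saved, written=True
r3: caller-saved, written=True
r4: callee-saved, written=False

SURVIVE = r4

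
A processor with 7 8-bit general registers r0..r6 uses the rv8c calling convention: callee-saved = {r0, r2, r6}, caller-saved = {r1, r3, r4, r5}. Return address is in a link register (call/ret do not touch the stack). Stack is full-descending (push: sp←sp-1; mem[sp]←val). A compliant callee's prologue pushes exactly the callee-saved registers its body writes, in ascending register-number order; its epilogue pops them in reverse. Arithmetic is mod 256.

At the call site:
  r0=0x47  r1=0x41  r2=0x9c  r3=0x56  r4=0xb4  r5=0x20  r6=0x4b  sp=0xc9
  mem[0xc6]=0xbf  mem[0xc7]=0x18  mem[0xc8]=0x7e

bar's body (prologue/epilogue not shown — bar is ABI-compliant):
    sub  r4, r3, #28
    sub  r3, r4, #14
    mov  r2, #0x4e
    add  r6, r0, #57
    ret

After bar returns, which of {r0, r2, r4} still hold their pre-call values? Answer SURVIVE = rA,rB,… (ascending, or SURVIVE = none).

SURVIVE = r0,r2

prologue: push r2 -> mem[0xc8]=0x9c, sp=0xc8
prologue: push r6 -> mem[0xc7]=0x4b, sp=0xc7
body[0] sub  r4, r3, #28 -> r4=0x3a
body[1] sub  r3, r4, #14 -> r3=0x2c
body[2] mov  r2, #0x4e -> r2=0x4e
body[3] add  r6, r0, #57 -> r6=0x80
epilogue: pop r6=0x4b, sp=0xc8
epilogue: pop r2=0x9c, sp=0xc9
r0: callee-saved, written=False
r2: callee-saved, written=True
r4: caller-saved, written=True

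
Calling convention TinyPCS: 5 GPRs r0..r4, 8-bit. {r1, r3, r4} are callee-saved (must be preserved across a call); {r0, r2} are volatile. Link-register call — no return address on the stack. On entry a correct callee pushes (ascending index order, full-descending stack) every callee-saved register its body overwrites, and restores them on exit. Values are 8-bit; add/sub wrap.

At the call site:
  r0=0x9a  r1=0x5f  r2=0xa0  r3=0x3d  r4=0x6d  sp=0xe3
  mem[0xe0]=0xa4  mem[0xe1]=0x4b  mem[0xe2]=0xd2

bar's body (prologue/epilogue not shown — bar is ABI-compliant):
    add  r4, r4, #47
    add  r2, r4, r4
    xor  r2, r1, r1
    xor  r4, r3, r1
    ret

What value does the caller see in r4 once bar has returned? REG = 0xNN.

REG = 0x6d

prologue: push r4 -> mem[0xe2]=0x6d, sp=0xe2
body[0] add  r4, r4, #47 -> r4=0x9c
body[1] add  r2, r4, r4 -> r2=0x38
body[2] xor  r2, r1, r1 -> r2=0x00
body[3] xor  r4, r3, r1 -> r4=0x62
epilogue: pop r4=0x6d, sp=0xe3
r4 is callee-saved -> restored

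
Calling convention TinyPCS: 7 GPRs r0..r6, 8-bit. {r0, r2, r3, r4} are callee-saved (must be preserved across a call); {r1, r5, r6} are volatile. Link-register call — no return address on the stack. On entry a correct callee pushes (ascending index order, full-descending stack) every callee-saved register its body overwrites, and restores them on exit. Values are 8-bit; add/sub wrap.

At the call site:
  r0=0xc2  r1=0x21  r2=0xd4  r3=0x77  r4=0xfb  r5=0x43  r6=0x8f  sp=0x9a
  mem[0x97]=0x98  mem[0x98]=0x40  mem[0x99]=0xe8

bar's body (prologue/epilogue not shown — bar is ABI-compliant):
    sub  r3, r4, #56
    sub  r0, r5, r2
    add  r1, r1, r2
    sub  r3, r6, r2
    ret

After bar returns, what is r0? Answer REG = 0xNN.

prologue: push r0 -> mem[0x99]=0xc2, sp=0x99
prologue: push r3 -> mem[0x98]=0x77, sp=0x98
body[0] sub  r3, r4, #56 -> r3=0xc3
body[1] sub  r0, r5, r2 -> r0=0x6f
body[2] add  r1, r1, r2 -> r1=0xf5
body[3] sub  r3, r6, r2 -> r3=0xbb
epilogue: pop r3=0x77, sp=0x99
epilogue: pop r0=0xc2, sp=0x9a
r0 is callee-saved -> restored

REG = 0xc2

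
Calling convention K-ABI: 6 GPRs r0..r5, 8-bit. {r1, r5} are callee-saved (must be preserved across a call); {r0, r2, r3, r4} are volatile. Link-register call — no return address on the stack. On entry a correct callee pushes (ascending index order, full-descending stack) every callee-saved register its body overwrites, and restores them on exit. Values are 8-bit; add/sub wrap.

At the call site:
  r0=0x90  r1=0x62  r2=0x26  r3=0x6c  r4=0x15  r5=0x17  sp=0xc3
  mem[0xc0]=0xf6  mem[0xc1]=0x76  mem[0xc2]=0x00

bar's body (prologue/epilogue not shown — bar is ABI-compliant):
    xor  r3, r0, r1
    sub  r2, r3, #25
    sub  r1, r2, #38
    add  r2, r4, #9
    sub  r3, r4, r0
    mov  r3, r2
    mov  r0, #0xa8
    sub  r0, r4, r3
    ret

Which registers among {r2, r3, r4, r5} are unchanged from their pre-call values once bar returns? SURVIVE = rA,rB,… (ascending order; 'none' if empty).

prologue: push r1 -> mem[0xc2]=0x62, sp=0xc2
body[0] xor  r3, r0, r1 -> r3=0xf2
body[1] sub  r2, r3, #25 -> r2=0xd9
body[2] sub  r1, r2, #38 -> r1=0xb3
body[3] add  r2, r4, #9 -> r2=0x1e
body[4] sub  r3, r4, r0 -> r3=0x85
body[5] mov  r3, r2 -> r3=0x1e
body[6] mov  r0, #0xa8 -> r0=0xa8
body[7] sub  r0, r4, r3 -> r0=0xf7
epilogue: pop r1=0x62, sp=0xc3
r2: caller-saved, written=True
r3: caller-saved, written=True
r4: caller-saved, written=False
r5: callee-saved, written=False

SURVIVE = r4,r5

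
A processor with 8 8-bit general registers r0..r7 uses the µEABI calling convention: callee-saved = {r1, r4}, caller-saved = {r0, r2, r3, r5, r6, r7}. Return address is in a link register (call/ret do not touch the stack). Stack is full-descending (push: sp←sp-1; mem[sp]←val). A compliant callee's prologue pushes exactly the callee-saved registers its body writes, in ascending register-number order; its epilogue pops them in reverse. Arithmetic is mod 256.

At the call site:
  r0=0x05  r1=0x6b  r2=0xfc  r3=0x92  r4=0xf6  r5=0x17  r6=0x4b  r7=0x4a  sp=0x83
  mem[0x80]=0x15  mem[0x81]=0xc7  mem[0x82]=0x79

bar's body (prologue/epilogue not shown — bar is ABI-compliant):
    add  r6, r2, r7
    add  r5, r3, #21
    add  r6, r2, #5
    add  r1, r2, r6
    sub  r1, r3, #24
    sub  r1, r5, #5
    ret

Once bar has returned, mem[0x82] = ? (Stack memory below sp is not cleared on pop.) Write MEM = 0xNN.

prologue: push r1 → mem[0x82]=0x6b, sp=0x82
body[0] add  r6, r2, r7 → r6=0x46
body[1] add  r5, r3, #21 → r5=0xa7
body[2] add  r6, r2, #5 → r6=0x01
body[3] add  r1, r2, r6 → r1=0xfd
body[4] sub  r1, r3, #24 → r1=0x7a
body[5] sub  r1, r5, #5 → r1=0xa2
epilogue: pop r1=0x6b, sp=0x83
prologue pushed ['r1'] at ['0x82']

MEM = 0x6b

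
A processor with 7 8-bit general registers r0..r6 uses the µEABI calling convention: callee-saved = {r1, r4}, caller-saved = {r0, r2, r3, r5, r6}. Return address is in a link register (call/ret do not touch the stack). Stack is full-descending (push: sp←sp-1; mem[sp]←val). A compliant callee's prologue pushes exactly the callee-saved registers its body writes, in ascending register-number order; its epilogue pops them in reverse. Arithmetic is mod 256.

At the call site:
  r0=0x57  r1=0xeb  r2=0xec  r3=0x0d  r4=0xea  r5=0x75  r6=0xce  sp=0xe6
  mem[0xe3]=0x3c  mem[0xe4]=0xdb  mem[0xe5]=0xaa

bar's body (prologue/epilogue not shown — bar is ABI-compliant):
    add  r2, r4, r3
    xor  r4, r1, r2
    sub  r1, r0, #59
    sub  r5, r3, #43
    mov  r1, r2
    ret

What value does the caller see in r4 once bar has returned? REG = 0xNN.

REG = 0xea

prologue: push r1 -> mem[0xe5]=0xeb, sp=0xe5
prologue: push r4 -> mem[0xe4]=0xea, sp=0xe4
body[0] add  r2, r4, r3 -> r2=0xf7
body[1] xor  r4, r1, r2 -> r4=0x1c
body[2] sub  r1, r0, #59 -> r1=0x1c
body[3] sub  r5, r3, #43 -> r5=0xe2
body[4] mov  r1, r2 -> r1=0xf7
epilogue: pop r4=0xea, sp=0xe5
epilogue: pop r1=0xeb, sp=0xe6
r4 is callee-saved -> restored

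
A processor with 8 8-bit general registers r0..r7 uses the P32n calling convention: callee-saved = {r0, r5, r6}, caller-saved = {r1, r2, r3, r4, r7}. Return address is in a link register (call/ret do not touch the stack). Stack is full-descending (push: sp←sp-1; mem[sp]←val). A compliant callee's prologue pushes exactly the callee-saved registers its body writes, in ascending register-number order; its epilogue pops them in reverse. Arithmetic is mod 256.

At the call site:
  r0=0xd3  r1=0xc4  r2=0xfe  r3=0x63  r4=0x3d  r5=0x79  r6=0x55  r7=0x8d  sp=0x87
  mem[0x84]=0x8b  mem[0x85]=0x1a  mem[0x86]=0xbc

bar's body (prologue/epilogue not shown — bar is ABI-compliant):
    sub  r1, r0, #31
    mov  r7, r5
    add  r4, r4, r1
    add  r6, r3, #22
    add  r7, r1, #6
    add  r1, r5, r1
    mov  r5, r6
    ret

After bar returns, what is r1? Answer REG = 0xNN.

REG = 0x2d

prologue: push r5 → mem[0x86]=0x79, sp=0x86
prologue: push r6 → mem[0x85]=0x55, sp=0x85
body[0] sub  r1, r0, #31 → r1=0xb4
body[1] mov  r7, r5 → r7=0x79
body[2] add  r4, r4, r1 → r4=0xf1
body[3] add  r6, r3, #22 → r6=0x79
body[4] add  r7, r1, #6 → r7=0xba
body[5] add  r1, r5, r1 → r1=0x2d
body[6] mov  r5, r6 → r5=0x79
epilogue: pop r6=0x55, sp=0x86
epilogue: pop r5=0x79, sp=0x87
r1 is caller-saved → body value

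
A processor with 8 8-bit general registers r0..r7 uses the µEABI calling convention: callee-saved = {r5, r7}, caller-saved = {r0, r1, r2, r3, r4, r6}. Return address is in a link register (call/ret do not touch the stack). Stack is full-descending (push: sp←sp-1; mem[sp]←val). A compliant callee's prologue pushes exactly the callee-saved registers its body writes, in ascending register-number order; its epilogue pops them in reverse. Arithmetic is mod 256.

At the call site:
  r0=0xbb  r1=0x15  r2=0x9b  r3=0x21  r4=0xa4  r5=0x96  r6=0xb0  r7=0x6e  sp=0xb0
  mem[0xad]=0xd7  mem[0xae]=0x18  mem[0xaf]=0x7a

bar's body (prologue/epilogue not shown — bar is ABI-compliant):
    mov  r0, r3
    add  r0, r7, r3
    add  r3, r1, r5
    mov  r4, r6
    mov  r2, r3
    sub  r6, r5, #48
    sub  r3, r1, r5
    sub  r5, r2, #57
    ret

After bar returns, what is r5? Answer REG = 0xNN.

REG = 0x96

prologue: push r5 → mem[0xaf]=0x96, sp=0xaf
body[0] mov  r0, r3 → r0=0x21
body[1] add  r0, r7, r3 → r0=0x8f
body[2] add  r3, r1, r5 → r3=0xab
body[3] mov  r4, r6 → r4=0xb0
body[4] mov  r2, r3 → r2=0xab
body[5] sub  r6, r5, #48 → r6=0x66
body[6] sub  r3, r1, r5 → r3=0x7f
body[7] sub  r5, r2, #57 → r5=0x72
epilogue: pop r5=0x96, sp=0xb0
r5 is callee-saved → restored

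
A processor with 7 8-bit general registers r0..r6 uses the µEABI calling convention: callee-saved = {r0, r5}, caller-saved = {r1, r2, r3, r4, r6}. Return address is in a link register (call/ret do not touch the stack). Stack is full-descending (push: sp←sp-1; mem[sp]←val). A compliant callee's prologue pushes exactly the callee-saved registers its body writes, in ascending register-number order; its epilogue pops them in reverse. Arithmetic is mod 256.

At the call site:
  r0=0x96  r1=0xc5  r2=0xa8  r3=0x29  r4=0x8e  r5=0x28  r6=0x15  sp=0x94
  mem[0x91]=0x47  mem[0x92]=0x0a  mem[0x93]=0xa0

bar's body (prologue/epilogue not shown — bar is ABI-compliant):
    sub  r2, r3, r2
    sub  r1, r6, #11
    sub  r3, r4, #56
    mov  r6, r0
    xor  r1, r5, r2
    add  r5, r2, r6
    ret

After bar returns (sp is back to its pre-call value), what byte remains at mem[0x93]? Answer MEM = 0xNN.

prologue: push r5 → mem[0x93]=0x28, sp=0x93
body[0] sub  r2, r3, r2 → r2=0x81
body[1] sub  r1, r6, #11 → r1=0x0a
body[2] sub  r3, r4, #56 → r3=0x56
body[3] mov  r6, r0 → r6=0x96
body[4] xor  r1, r5, r2 → r1=0xa9
body[5] add  r5, r2, r6 → r5=0x17
epilogue: pop r5=0x28, sp=0x94
prologue pushed ['r5'] at ['0x93']

MEM = 0x28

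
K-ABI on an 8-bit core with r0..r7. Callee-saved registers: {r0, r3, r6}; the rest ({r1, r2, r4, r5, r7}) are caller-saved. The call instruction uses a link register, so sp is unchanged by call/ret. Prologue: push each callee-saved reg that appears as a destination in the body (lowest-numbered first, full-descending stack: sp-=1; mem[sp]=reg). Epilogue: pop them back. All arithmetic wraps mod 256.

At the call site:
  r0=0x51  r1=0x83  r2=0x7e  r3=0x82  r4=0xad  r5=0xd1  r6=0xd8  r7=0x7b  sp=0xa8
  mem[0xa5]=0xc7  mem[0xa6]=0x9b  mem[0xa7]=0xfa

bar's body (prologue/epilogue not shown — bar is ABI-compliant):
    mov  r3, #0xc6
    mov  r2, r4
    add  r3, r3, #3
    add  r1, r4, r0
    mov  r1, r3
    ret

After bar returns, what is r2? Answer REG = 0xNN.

REG = 0xad

prologue: push r3 → mem[0xa7]=0x82, sp=0xa7
body[0] mov  r3, #0xc6 → r3=0xc6
body[1] mov  r2, r4 → r2=0xad
body[2] add  r3, r3, #3 → r3=0xc9
body[3] add  r1, r4, r0 → r1=0xfe
body[4] mov  r1, r3 → r1=0xc9
epilogue: pop r3=0x82, sp=0xa8
r2 is caller-saved → body value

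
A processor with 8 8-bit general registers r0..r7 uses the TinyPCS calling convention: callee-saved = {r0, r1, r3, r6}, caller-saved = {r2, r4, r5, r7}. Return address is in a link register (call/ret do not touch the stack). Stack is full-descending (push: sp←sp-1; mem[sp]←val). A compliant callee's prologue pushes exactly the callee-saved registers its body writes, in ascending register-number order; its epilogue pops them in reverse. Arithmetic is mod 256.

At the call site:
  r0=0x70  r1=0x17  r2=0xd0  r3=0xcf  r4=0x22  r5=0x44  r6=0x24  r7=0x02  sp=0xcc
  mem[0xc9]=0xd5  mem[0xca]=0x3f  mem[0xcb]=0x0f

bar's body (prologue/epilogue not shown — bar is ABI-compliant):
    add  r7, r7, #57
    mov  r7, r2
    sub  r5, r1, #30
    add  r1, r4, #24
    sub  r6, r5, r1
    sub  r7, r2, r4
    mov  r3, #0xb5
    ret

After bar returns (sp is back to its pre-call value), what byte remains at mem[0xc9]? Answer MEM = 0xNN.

prologue: push r1 -> mem[0xcb]=0x17, sp=0xcb
prologue: push r3 -> mem[0xca]=0xcf, sp=0xca
prologue: push r6 -> mem[0xc9]=0x24, sp=0xc9
body[0] add  r7, r7, #57 -> r7=0x3b
body[1] mov  r7, r2 -> r7=0xd0
body[2] sub  r5, r1, #30 -> r5=0xf9
body[3] add  r1, r4, #24 -> r1=0x3a
body[4] sub  r6, r5, r1 -> r6=0xbf
body[5] sub  r7, r2, r4 -> r7=0xae
body[6] mov  r3, #0xb5 -> r3=0xb5
epilogue: pop r6=0x24, sp=0xca
epilogue: pop r3=0xcf, sp=0xcb
epilogue: pop r1=0x17, sp=0xcc
prologue pushed ['r1', 'r3', 'r6'] at ['0xcb', '0xca', '0xc9']

MEM = 0x24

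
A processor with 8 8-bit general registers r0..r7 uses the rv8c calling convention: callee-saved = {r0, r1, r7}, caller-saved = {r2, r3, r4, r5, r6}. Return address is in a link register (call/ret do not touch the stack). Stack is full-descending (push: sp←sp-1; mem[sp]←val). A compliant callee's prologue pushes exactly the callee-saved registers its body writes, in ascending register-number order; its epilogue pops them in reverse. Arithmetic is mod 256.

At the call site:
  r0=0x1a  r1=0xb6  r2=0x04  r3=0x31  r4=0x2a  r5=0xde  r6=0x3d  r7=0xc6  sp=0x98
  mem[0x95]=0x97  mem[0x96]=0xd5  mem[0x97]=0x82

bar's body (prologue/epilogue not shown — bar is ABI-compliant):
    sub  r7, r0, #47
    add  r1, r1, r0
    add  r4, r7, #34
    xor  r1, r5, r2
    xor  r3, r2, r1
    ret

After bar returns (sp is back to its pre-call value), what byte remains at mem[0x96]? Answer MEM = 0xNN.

MEM = 0xc6

prologue: push r1 -> mem[0x97]=0xb6, sp=0x97
prologue: push r7 -> mem[0x96]=0xc6, sp=0x96
body[0] sub  r7, r0, #47 -> r7=0xeb
body[1] add  r1, r1, r0 -> r1=0xd0
body[2] add  r4, r7, #34 -> r4=0x0d
body[3] xor  r1, r5, r2 -> r1=0xda
body[4] xor  r3, r2, r1 -> r3=0xde
epilogue: pop r7=0xc6, sp=0x97
epilogue: pop r1=0xb6, sp=0x98
prologue pushed ['r1', 'r7'] at ['0x97', '0x96']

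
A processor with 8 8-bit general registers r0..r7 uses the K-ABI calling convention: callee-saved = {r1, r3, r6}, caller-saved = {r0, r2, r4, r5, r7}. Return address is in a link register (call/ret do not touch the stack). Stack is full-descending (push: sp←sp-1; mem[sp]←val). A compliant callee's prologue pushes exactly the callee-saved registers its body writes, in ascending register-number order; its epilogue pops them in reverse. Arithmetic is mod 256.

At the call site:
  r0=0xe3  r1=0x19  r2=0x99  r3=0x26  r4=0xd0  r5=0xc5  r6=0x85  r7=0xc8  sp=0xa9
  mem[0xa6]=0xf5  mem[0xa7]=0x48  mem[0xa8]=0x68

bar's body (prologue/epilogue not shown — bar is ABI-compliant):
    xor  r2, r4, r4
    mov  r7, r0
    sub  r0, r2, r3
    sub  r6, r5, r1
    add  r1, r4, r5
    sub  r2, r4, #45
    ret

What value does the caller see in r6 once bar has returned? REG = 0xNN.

prologue: push r1 → mem[0xa8]=0x19, sp=0xa8
prologue: push r6 → mem[0xa7]=0x85, sp=0xa7
body[0] xor  r2, r4, r4 → r2=0x00
body[1] mov  r7, r0 → r7=0xe3
body[2] sub  r0, r2, r3 → r0=0xda
body[3] sub  r6, r5, r1 → r6=0xac
body[4] add  r1, r4, r5 → r1=0x95
body[5] sub  r2, r4, #45 → r2=0xa3
epilogue: pop r6=0x85, sp=0xa8
epilogue: pop r1=0x19, sp=0xa9
r6 is callee-saved → restored

REG = 0x85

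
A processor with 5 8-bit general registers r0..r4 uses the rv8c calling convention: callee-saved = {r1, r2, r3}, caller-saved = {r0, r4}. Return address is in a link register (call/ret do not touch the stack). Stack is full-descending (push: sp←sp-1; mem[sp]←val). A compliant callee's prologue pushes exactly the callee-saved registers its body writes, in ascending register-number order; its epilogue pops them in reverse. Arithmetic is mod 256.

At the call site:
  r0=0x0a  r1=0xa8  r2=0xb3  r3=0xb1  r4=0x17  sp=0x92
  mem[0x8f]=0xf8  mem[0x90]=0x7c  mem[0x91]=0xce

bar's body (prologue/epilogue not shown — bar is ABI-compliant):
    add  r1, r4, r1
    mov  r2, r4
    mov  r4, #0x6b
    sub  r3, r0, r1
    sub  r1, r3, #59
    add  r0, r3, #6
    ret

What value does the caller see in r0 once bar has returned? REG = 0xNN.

REG = 0x51

prologue: push r1 -> mem[0x91]=0xa8, sp=0x91
prologue: push r2 -> mem[0x90]=0xb3, sp=0x90
prologue: push r3 -> mem[0x8f]=0xb1, sp=0x8f
body[0] add  r1, r4, r1 -> r1=0xbf
body[1] mov  r2, r4 -> r2=0x17
body[2] mov  r4, #0x6b -> r4=0x6b
body[3] sub  r3, r0, r1 -> r3=0x4b
body[4] sub  r1, r3, #59 -> r1=0x10
body[5] add  r0, r3, #6 -> r0=0x51
epilogue: pop r3=0xb1, sp=0x90
epilogue: pop r2=0xb3, sp=0x91
epilogue: pop r1=0xa8, sp=0x92
r0 is caller-saved -> body value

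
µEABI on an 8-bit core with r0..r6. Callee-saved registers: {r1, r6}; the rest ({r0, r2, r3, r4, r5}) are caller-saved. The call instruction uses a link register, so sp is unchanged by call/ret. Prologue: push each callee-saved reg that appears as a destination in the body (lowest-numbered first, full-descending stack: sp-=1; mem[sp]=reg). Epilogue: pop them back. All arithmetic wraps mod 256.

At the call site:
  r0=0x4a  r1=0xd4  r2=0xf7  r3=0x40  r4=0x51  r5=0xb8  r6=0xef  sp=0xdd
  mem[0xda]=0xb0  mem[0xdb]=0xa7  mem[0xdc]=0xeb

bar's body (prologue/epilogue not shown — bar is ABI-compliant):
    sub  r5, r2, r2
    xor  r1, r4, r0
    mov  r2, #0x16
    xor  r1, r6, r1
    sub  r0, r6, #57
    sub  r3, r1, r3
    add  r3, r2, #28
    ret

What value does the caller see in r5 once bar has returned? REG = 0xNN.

REG = 0x00

prologue: push r1 -> mem[0xdc]=0xd4, sp=0xdc
body[0] sub  r5, r2, r2 -> r5=0x00
body[1] xor  r1, r4, r0 -> r1=0x1b
body[2] mov  r2, #0x16 -> r2=0x16
body[3] xor  r1, r6, r1 -> r1=0xf4
body[4] sub  r0, r6, #57 -> r0=0xb6
body[5] sub  r3, r1, r3 -> r3=0xb4
body[6] add  r3, r2, #28 -> r3=0x32
epilogue: pop r1=0xd4, sp=0xdd
r5 is caller-saved -> body value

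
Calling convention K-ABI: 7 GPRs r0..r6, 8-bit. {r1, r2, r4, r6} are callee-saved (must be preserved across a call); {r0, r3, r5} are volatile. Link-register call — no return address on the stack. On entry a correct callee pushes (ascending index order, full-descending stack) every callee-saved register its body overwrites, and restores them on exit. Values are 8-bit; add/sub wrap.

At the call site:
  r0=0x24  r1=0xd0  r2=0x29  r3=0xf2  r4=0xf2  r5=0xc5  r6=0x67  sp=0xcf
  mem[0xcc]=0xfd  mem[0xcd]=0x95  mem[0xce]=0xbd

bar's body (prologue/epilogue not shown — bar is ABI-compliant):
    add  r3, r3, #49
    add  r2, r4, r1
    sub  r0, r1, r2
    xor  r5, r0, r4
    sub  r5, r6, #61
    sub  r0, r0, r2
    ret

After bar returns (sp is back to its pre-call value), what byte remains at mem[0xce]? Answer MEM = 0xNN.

MEM = 0x29

prologue: push r2 → mem[0xce]=0x29, sp=0xce
body[0] add  r3, r3, #49 → r3=0x23
body[1] add  r2, r4, r1 → r2=0xc2
body[2] sub  r0, r1, r2 → r0=0x0e
body[3] xor  r5, r0, r4 → r5=0xfc
body[4] sub  r5, r6, #61 → r5=0x2a
body[5] sub  r0, r0, r2 → r0=0x4c
epilogue: pop r2=0x29, sp=0xcf
prologue pushed ['r2'] at ['0xce']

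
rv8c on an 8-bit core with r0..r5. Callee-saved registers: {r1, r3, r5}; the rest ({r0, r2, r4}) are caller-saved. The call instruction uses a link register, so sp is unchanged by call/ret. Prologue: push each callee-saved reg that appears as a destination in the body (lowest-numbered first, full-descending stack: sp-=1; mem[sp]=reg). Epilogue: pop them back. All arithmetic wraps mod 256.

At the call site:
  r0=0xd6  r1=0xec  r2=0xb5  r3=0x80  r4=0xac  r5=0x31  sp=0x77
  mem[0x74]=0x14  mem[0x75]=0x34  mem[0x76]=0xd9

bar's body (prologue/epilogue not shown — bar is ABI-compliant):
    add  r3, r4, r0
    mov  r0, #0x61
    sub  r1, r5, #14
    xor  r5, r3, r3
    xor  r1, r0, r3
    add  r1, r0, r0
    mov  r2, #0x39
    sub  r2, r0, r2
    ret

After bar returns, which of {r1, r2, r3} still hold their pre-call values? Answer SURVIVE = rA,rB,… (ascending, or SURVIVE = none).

SURVIVE = r1,r3

prologue: push r1 → mem[0x76]=0xec, sp=0x76
prologue: push r3 → mem[0x75]=0x80, sp=0x75
prologue: push r5 → mem[0x74]=0x31, sp=0x74
body[0] add  r3, r4, r0 → r3=0x82
body[1] mov  r0, #0x61 → r0=0x61
body[2] sub  r1, r5, #14 → r1=0x23
body[3] xor  r5, r3, r3 → r5=0x00
body[4] xor  r1, r0, r3 → r1=0xe3
body[5] add  r1, r0, r0 → r1=0xc2
body[6] mov  r2, #0x39 → r2=0x39
body[7] sub  r2, r0, r2 → r2=0x28
epilogue: pop r5=0x31, sp=0x75
epilogue: pop r3=0x80, sp=0x76
epilogue: pop r1=0xec, sp=0x77
r1: callee-saved, written=True
r2: caller-saved, written=True
r3: callee-saved, written=True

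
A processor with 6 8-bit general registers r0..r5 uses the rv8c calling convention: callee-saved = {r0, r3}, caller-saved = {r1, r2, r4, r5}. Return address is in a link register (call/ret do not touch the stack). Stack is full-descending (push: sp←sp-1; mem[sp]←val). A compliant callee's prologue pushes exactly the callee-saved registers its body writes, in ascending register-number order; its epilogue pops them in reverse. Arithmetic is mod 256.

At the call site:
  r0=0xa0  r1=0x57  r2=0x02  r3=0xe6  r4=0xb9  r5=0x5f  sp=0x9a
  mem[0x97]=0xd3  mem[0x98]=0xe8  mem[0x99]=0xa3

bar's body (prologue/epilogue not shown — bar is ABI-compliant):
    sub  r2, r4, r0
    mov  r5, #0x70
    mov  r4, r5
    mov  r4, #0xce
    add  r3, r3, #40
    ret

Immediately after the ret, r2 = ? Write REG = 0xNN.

REG = 0x19

prologue: push r3 → mem[0x99]=0xe6, sp=0x99
body[0] sub  r2, r4, r0 → r2=0x19
body[1] mov  r5, #0x70 → r5=0x70
body[2] mov  r4, r5 → r4=0x70
body[3] mov  r4, #0xce → r4=0xce
body[4] add  r3, r3, #40 → r3=0x0e
epilogue: pop r3=0xe6, sp=0x9a
r2 is caller-saved → body value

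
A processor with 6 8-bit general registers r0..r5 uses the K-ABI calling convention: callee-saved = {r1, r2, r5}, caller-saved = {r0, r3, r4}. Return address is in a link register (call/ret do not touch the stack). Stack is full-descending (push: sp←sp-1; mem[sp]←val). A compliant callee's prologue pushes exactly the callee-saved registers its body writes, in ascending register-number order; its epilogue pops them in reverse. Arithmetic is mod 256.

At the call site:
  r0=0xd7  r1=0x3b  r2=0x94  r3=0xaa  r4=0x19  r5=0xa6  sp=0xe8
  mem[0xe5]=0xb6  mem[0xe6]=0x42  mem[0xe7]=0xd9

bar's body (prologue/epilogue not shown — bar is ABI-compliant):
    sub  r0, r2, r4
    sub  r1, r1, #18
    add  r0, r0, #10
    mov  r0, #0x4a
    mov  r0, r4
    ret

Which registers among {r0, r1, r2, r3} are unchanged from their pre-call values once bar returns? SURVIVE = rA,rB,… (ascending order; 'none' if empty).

SURVIVE = r1,r2,r3

prologue: push r1 -> mem[0xe7]=0x3b, sp=0xe7
body[0] sub  r0, r2, r4 -> r0=0x7b
body[1] sub  r1, r1, #18 -> r1=0x29
body[2] add  r0, r0, #10 -> r0=0x85
body[3] mov  r0, #0x4a -> r0=0x4a
body[4] mov  r0, r4 -> r0=0x19
epilogue: pop r1=0x3b, sp=0xe8
r0: caller-saved, written=True
r1: callee-saved, written=True
r2: callee-saved, written=False
r3: caller-saved, written=False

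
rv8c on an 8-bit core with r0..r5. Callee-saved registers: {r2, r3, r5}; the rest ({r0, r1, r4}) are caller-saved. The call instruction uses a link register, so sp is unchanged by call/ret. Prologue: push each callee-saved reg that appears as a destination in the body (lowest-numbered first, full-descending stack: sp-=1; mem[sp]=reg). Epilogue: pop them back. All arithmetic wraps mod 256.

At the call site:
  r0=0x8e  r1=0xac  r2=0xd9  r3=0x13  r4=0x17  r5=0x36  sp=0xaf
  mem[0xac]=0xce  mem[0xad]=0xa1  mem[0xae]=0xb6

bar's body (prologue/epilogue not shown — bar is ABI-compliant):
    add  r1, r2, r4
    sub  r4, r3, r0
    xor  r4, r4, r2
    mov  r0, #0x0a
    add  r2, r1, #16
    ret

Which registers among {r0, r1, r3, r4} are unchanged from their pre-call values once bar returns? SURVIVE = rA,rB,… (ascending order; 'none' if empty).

SURVIVE = r3

prologue: push r2 → mem[0xae]=0xd9, sp=0xae
body[0] add  r1, r2, r4 → r1=0xf0
body[1] sub  r4, r3, r0 → r4=0x85
body[2] xor  r4, r4, r2 → r4=0x5c
body[3] mov  r0, #0x0a → r0=0x0a
body[4] add  r2, r1, #16 → r2=0x00
epilogue: pop r2=0xd9, sp=0xaf
r0: caller-saved, written=True
r1: caller-saved, written=True
r3: callee-saved, written=False
r4: caller-saved, written=True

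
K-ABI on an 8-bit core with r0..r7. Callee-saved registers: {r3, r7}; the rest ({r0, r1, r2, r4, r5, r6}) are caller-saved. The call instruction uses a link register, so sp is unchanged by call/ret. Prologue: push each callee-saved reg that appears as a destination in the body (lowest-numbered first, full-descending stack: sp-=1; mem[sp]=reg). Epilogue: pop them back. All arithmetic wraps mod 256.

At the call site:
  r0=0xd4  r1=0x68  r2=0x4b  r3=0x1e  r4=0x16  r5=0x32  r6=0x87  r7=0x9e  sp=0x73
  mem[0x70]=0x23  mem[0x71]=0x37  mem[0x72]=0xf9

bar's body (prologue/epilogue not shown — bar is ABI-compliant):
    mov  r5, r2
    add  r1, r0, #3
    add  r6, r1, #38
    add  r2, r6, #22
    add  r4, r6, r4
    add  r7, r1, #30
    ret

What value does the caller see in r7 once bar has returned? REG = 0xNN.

prologue: push r7 → mem[0x72]=0x9e, sp=0x72
body[0] mov  r5, r2 → r5=0x4b
body[1] add  r1, r0, #3 → r1=0xd7
body[2] add  r6, r1, #38 → r6=0xfd
body[3] add  r2, r6, #22 → r2=0x13
body[4] add  r4, r6, r4 → r4=0x13
body[5] add  r7, r1, #30 → r7=0xf5
epilogue: pop r7=0x9e, sp=0x73
r7 is callee-saved → restored

REG = 0x9e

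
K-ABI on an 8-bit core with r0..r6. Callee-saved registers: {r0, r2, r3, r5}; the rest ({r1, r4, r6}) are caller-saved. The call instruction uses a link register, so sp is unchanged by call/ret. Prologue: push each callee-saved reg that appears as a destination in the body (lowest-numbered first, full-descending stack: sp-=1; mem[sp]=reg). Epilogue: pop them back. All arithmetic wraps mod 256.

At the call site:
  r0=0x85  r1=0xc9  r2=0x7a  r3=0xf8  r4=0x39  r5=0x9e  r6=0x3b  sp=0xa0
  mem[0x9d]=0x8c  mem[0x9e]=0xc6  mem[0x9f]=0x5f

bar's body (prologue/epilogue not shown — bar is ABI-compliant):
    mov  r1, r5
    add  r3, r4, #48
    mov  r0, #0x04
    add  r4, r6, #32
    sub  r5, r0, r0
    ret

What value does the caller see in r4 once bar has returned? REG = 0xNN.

prologue: push r0 -> mem[0x9f]=0x85, sp=0x9f
prologue: push r3 -> mem[0x9e]=0xf8, sp=0x9e
prologue: push r5 -> mem[0x9d]=0x9e, sp=0x9d
body[0] mov  r1, r5 -> r1=0x9e
body[1] add  r3, r4, #48 -> r3=0x69
body[2] mov  r0, #0x04 -> r0=0x04
body[3] add  r4, r6, #32 -> r4=0x5b
body[4] sub  r5, r0, r0 -> r5=0x00
epilogue: pop r5=0x9e, sp=0x9e
epilogue: pop r3=0xf8, sp=0x9f
epilogue: pop r0=0x85, sp=0xa0
r4 is caller-saved -> body value

REG = 0x5b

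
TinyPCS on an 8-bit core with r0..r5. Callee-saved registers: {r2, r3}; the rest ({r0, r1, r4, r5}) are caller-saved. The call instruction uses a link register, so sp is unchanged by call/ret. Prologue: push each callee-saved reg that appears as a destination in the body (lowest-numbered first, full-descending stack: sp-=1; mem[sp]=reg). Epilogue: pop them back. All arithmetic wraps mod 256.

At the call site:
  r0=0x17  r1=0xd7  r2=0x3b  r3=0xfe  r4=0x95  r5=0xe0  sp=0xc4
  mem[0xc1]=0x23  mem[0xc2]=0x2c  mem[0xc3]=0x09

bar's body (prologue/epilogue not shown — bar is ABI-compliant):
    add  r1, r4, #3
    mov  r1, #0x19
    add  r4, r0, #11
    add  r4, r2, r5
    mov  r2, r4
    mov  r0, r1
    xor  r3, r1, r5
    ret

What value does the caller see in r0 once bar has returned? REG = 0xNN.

REG = 0x19

prologue: push r2 → mem[0xc3]=0x3b, sp=0xc3
prologue: push r3 → mem[0xc2]=0xfe, sp=0xc2
body[0] add  r1, r4, #3 → r1=0x98
body[1] mov  r1, #0x19 → r1=0x19
body[2] add  r4, r0, #11 → r4=0x22
body[3] add  r4, r2, r5 → r4=0x1b
body[4] mov  r2, r4 → r2=0x1b
body[5] mov  r0, r1 → r0=0x19
body[6] xor  r3, r1, r5 → r3=0xf9
epilogue: pop r3=0xfe, sp=0xc3
epilogue: pop r2=0x3b, sp=0xc4
r0 is caller-saved → body value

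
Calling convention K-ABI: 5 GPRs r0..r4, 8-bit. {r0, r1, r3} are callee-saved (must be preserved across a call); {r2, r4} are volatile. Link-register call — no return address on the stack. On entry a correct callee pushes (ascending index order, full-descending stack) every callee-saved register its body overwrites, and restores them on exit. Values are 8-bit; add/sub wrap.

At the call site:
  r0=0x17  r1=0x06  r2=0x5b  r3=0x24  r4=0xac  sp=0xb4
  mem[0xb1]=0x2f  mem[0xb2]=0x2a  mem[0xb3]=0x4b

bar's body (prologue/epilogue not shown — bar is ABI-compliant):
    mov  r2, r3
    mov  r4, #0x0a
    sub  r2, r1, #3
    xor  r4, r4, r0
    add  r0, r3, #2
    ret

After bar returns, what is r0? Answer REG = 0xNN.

prologue: push r0 -> mem[0xb3]=0x17, sp=0xb3
body[0] mov  r2, r3 -> r2=0x24
body[1] mov  r4, #0x0a -> r4=0x0a
body[2] sub  r2, r1, #3 -> r2=0x03
body[3] xor  r4, r4, r0 -> r4=0x1d
body[4] add  r0, r3, #2 -> r0=0x26
epilogue: pop r0=0x17, sp=0xb4
r0 is callee-saved -> restored

REG = 0x17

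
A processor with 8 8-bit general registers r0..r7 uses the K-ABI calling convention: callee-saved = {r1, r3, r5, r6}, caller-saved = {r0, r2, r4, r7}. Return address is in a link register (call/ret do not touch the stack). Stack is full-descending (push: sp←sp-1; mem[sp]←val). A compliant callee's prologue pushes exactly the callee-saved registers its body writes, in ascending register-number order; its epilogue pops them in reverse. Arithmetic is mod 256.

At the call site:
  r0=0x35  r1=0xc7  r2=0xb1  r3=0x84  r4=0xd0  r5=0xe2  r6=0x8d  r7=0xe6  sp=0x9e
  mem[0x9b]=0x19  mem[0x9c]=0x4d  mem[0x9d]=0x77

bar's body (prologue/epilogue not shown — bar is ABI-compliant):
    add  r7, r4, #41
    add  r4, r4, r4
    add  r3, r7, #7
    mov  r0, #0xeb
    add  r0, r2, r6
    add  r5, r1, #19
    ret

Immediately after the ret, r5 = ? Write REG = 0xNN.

prologue: push r3 -> mem[0x9d]=0x84, sp=0x9d
prologue: push r5 -> mem[0x9c]=0xe2, sp=0x9c
body[0] add  r7, r4, #41 -> r7=0xf9
body[1] add  r4, r4, r4 -> r4=0xa0
body[2] add  r3, r7, #7 -> r3=0x00
body[3] mov  r0, #0xeb -> r0=0xeb
body[4] add  r0, r2, r6 -> r0=0x3e
body[5] add  r5, r1, #19 -> r5=0xda
epilogue: pop r5=0xe2, sp=0x9d
epilogue: pop r3=0x84, sp=0x9e
r5 is callee-saved -> restored

REG = 0xe2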